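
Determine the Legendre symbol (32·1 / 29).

-1

By multiplicativity, (32·1 / 29) = (32 / 29)·(1 / 29).
First factor (32 / 29):
Reduce the numerator: 32 ≡ 3 (mod 29), so (32 / 29) = (3 / 29).
29 ≡ 1 (mod 4), so quadratic reciprocity gives (3 / 29) = (29 / 3). Reduce: 29 ≡ 2 (mod 3). Now have (2 / 3).
Factor out 2: 2 = 2. Since 3 ≡ 3 (mod 8), (2 / 3) = -1. Now have -(1 / 3).
(1 / 3) = 1. Collecting the sign factors: -1.
Second factor (1 / 29):
(1 / 29) = 1. Collecting the sign factors: 1.
Product: (-1)·(1) = -1.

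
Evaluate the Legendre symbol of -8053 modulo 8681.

(-8053|8681)
  = (628|8681)    [-8053 ≡ 628 mod 8681]
  = (157|8681)    [8681 ≡ 1 mod 8 ⇒ (2|8681)^2 = +1]
  = (8681|157)    [QR: 157 ≡ 1 mod 4, sign kept]
  = (46|157)    [8681 ≡ 46 mod 157]
  = -(23|157)    [157 ≡ 5 mod 8 ⇒ (2|157) = -1]
  = -(157|23)    [QR: 157 ≡ 1 mod 4, sign kept]
  = -(19|23)    [157 ≡ 19 mod 23]
  = (23|19)    [QR: both ≡ 3 mod 4, sign flips]
  = (4|19)    [23 ≡ 4 mod 19]
  = (1|19)    [19 ≡ 3 mod 8 ⇒ (2|19)^2 = +1]
  = 1    [(1|19) = 1]

1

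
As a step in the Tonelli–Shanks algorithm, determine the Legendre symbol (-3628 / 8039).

1

(-3628 / 8039)
  = (4411 / 8039)    [-3628 ≡ 4411 mod 8039]
  = -(8039 / 4411)    [QR: both ≡ 3 mod 4, sign flips]
  = -(3628 / 4411)    [8039 ≡ 3628 mod 4411]
  = -(907 / 4411)    [4411 ≡ 3 mod 8 ⇒ (2 / 4411)^2 = +1]
  = (4411 / 907)    [QR: both ≡ 3 mod 4, sign flips]
  = (783 / 907)    [4411 ≡ 783 mod 907]
  = -(907 / 783)    [QR: both ≡ 3 mod 4, sign flips]
  = -(124 / 783)    [907 ≡ 124 mod 783]
  = -(31 / 783)    [783 ≡ 7 mod 8 ⇒ (2 / 783)^2 = +1]
  = (783 / 31)    [QR: both ≡ 3 mod 4, sign flips]
  = (8 / 31)    [783 ≡ 8 mod 31]
  = (1 / 31)    [31 ≡ 7 mod 8 ⇒ (2 / 31)^3 = +1]
  = 1    [(1 / 31) = 1]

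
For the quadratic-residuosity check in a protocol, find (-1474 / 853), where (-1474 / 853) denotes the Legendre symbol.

Reduce the numerator: -1474 ≡ 232 (mod 853), so (-1474 / 853) = (232 / 853).
Factor out 2: 232 = 2^3·29. Since 853 ≡ 5 (mod 8), (2 / 853) = -1, and (2 / 853)^3 = -1. Now have -(29 / 853).
29 ≡ 1 (mod 4), so quadratic reciprocity gives (29 / 853) = (853 / 29). Reduce: 853 ≡ 12 (mod 29). Now have -(12 / 29).
Factor out 2: 12 = 2^2·3. Since 29 ≡ 5 (mod 8), (2 / 29) = -1, and (2 / 29)^2 = +1. Now have -(3 / 29).
29 ≡ 1 (mod 4), so quadratic reciprocity gives (3 / 29) = (29 / 3). Reduce: 29 ≡ 2 (mod 3). Now have -(2 / 3).
Factor out 2: 2 = 2. Since 3 ≡ 3 (mod 8), (2 / 3) = -1. Now have (1 / 3).
(1 / 3) = 1. Collecting the sign factors: 1.

1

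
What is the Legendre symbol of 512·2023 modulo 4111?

-1

By multiplicativity, (512·2023/4111) = (512/4111)·(2023/4111).
First factor (512/4111):
(512/4111)
  = (1/4111)    [4111 ≡ 7 mod 8 ⇒ (2/4111)^9 = +1]
  = 1    [(1/4111) = 1]
Second factor (2023/4111):
(2023/4111)
  = -(4111/2023)    [QR: both ≡ 3 mod 4, sign flips]
  = -(65/2023)    [4111 ≡ 65 mod 2023]
  = -(2023/65)    [QR: 65 ≡ 1 mod 4, sign kept]
  = -(8/65)    [2023 ≡ 8 mod 65]
  = -(1/65)    [65 ≡ 1 mod 8 ⇒ (2/65)^3 = +1]
  = -1    [(1/65) = 1]
Product: (1)·(-1) = -1.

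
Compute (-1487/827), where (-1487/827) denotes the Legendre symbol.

1

Reduce the numerator: -1487 ≡ 167 (mod 827), so (-1487/827) = (167/827).
Both 167 ≡ 3 and 827 ≡ 3 (mod 4), so reciprocity gives (167/827) = -(827/167). Reduce: 827 ≡ 159 (mod 167). Now have -(159/167).
Both 159 ≡ 3 and 167 ≡ 3 (mod 4), so reciprocity gives (159/167) = -(167/159). Reduce: 167 ≡ 8 (mod 159). Now have (8/159).
Factor out 2: 8 = 2^3. Since 159 ≡ 7 (mod 8), (2/159) = +1, and (2/159)^3 = +1. Now have (1/159).
(1/159) = 1. Collecting the sign factors: 1.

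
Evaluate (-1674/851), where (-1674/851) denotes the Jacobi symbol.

-1

Pull out -1: (-1674/851) = (-1/851)·(1674/851). Since 851 ≡ 3 (mod 4), (-1/851) = -1. Now have -(1674/851).
Reduce the numerator: 1674 ≡ 823 (mod 851), so (1674/851) = (823/851).
Both 823 ≡ 3 and 851 ≡ 3 (mod 4), so reciprocity gives (823/851) = -(851/823). Reduce: 851 ≡ 28 (mod 823). Now have (28/823).
Factor out 2: 28 = 2^2·7. Since 823 ≡ 7 (mod 8), (2/823) = +1, and (2/823)^2 = +1. Now have (7/823).
Both 7 ≡ 3 and 823 ≡ 3 (mod 4), so reciprocity gives (7/823) = -(823/7). Reduce: 823 ≡ 4 (mod 7). Now have -(4/7).
Factor out 2: 4 = 2^2. Since 7 ≡ 7 (mod 8), (2/7) = +1, and (2/7)^2 = +1. Now have -(1/7).
(1/7) = 1. Collecting the sign factors: -1.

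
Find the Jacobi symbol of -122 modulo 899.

(-122/899)
  = -(122/899)    [899 ≡ 3 mod 4 ⇒ (-1/899) = -1]
  = (61/899)    [899 ≡ 3 mod 8 ⇒ (2/899) = -1]
  = (899/61)    [QR: 61 ≡ 1 mod 4, sign kept]
  = (45/61)    [899 ≡ 45 mod 61]
  = (61/45)    [QR: 45 ≡ 1 mod 4, sign kept]
  = (16/45)    [61 ≡ 16 mod 45]
  = (1/45)    [45 ≡ 5 mod 8 ⇒ (2/45)^4 = +1]
  = 1    [(1/45) = 1]

1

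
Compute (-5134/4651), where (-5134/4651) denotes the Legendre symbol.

Pull out -1: (-5134/4651) = (-1/4651)·(5134/4651). Since 4651 ≡ 3 (mod 4), (-1/4651) = -1. Now have -(5134/4651).
Reduce the numerator: 5134 ≡ 483 (mod 4651), so (5134/4651) = (483/4651).
Both 483 ≡ 3 and 4651 ≡ 3 (mod 4), so reciprocity gives (483/4651) = -(4651/483). Reduce: 4651 ≡ 304 (mod 483). Now have (304/483).
Factor out 2: 304 = 2^4·19. Since 483 ≡ 3 (mod 8), (2/483) = -1, and (2/483)^4 = +1. Now have (19/483).
Both 19 ≡ 3 and 483 ≡ 3 (mod 4), so reciprocity gives (19/483) = -(483/19). Reduce: 483 ≡ 8 (mod 19). Now have -(8/19).
Factor out 2: 8 = 2^3. Since 19 ≡ 3 (mod 8), (2/19) = -1, and (2/19)^3 = -1. Now have (1/19).
(1/19) = 1. Collecting the sign factors: 1.

1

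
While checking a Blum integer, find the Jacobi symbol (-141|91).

Reduce the numerator: -141 ≡ 41 (mod 91), so (-141|91) = (41|91).
41 ≡ 1 (mod 4), so quadratic reciprocity gives (41|91) = (91|41). Reduce: 91 ≡ 9 (mod 41). Now have (9|41).
9 ≡ 1 (mod 4), so quadratic reciprocity gives (9|41) = (41|9). Reduce: 41 ≡ 5 (mod 9). Now have (5|9).
5 ≡ 1 (mod 4), so quadratic reciprocity gives (5|9) = (9|5). Reduce: 9 ≡ 4 (mod 5). Now have (4|5).
Factor out 2: 4 = 2^2. Since 5 ≡ 5 (mod 8), (2|5) = -1, and (2|5)^2 = +1. Now have (1|5).
(1|5) = 1. Collecting the sign factors: 1.

1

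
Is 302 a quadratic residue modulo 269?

no

(302/269)
  = (33/269)    [302 ≡ 33 mod 269]
  = (269/33)    [QR: 33 ≡ 1 mod 4, sign kept]
  = (5/33)    [269 ≡ 5 mod 33]
  = (33/5)    [QR: 5 ≡ 1 mod 4, sign kept]
  = (3/5)    [33 ≡ 3 mod 5]
  = (5/3)    [QR: 5 ≡ 1 mod 4, sign kept]
  = (2/3)    [5 ≡ 2 mod 3]
  = -(1/3)    [3 ≡ 3 mod 8 ⇒ (2/3) = -1]
  = -1    [(1/3) = 1]
(302/269) = -1, and 269 is prime, so 302 is not a quadratic residue mod 269.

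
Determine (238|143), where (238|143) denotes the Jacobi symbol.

(238|143)
  = (95|143)    [238 ≡ 95 mod 143]
  = -(143|95)    [QR: both ≡ 3 mod 4, sign flips]
  = -(48|95)    [143 ≡ 48 mod 95]
  = -(3|95)    [95 ≡ 7 mod 8 ⇒ (2|95)^4 = +1]
  = (95|3)    [QR: both ≡ 3 mod 4, sign flips]
  = (2|3)    [95 ≡ 2 mod 3]
  = -(1|3)    [3 ≡ 3 mod 8 ⇒ (2|3) = -1]
  = -1    [(1|3) = 1]

-1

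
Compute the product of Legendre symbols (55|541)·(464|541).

1

By multiplicativity, (55·464|541) = (55|541)·(464|541).
First factor (55|541):
541 ≡ 1 (mod 4), so quadratic reciprocity gives (55|541) = (541|55). Reduce: 541 ≡ 46 (mod 55). Now have (46|55).
Factor out 2: 46 = 2·23. Since 55 ≡ 7 (mod 8), (2|55) = +1. Now have (23|55).
Both 23 ≡ 3 and 55 ≡ 3 (mod 4), so reciprocity gives (23|55) = -(55|23). Reduce: 55 ≡ 9 (mod 23). Now have -(9|23).
9 ≡ 1 (mod 4), so quadratic reciprocity gives (9|23) = (23|9). Reduce: 23 ≡ 5 (mod 9). Now have -(5|9).
5 ≡ 1 (mod 4), so quadratic reciprocity gives (5|9) = (9|5). Reduce: 9 ≡ 4 (mod 5). Now have -(4|5).
Factor out 2: 4 = 2^2. Since 5 ≡ 5 (mod 8), (2|5) = -1, and (2|5)^2 = +1. Now have -(1|5).
(1|5) = 1. Collecting the sign factors: -1.
Second factor (464|541):
Factor out 2: 464 = 2^4·29. Since 541 ≡ 5 (mod 8), (2|541) = -1, and (2|541)^4 = +1. Now have (29|541).
29 ≡ 1 (mod 4), so quadratic reciprocity gives (29|541) = (541|29). Reduce: 541 ≡ 19 (mod 29). Now have (19|29).
29 ≡ 1 (mod 4), so quadratic reciprocity gives (19|29) = (29|19). Reduce: 29 ≡ 10 (mod 19). Now have (10|19).
Factor out 2: 10 = 2·5. Since 19 ≡ 3 (mod 8), (2|19) = -1. Now have -(5|19).
5 ≡ 1 (mod 4), so quadratic reciprocity gives (5|19) = (19|5). Reduce: 19 ≡ 4 (mod 5). Now have -(4|5).
Factor out 2: 4 = 2^2. Since 5 ≡ 5 (mod 8), (2|5) = -1, and (2|5)^2 = +1. Now have -(1|5).
(1|5) = 1. Collecting the sign factors: -1.
Product: (-1)·(-1) = 1.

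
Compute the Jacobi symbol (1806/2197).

(1806/2197)
  = -(903/2197)    [2197 ≡ 5 mod 8 ⇒ (2/2197) = -1]
  = -(2197/903)    [QR: 2197 ≡ 1 mod 4, sign kept]
  = -(391/903)    [2197 ≡ 391 mod 903]
  = (903/391)    [QR: both ≡ 3 mod 4, sign flips]
  = (121/391)    [903 ≡ 121 mod 391]
  = (391/121)    [QR: 121 ≡ 1 mod 4, sign kept]
  = (28/121)    [391 ≡ 28 mod 121]
  = (7/121)    [121 ≡ 1 mod 8 ⇒ (2/121)^2 = +1]
  = (121/7)    [QR: 121 ≡ 1 mod 4, sign kept]
  = (2/7)    [121 ≡ 2 mod 7]
  = (1/7)    [7 ≡ 7 mod 8 ⇒ (2/7) = +1]
  = 1    [(1/7) = 1]

1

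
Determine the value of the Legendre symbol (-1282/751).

Pull out -1: (-1282/751) = (-1/751)·(1282/751). Since 751 ≡ 3 (mod 4), (-1/751) = -1. Now have -(1282/751).
Reduce the numerator: 1282 ≡ 531 (mod 751), so (1282/751) = (531/751).
Both 531 ≡ 3 and 751 ≡ 3 (mod 4), so reciprocity gives (531/751) = -(751/531). Reduce: 751 ≡ 220 (mod 531). Now have (220/531).
Factor out 2: 220 = 2^2·55. Since 531 ≡ 3 (mod 8), (2/531) = -1, and (2/531)^2 = +1. Now have (55/531).
Both 55 ≡ 3 and 531 ≡ 3 (mod 4), so reciprocity gives (55/531) = -(531/55). Reduce: 531 ≡ 36 (mod 55). Now have -(36/55).
Factor out 2: 36 = 2^2·9. Since 55 ≡ 7 (mod 8), (2/55) = +1, and (2/55)^2 = +1. Now have -(9/55).
9 ≡ 1 (mod 4), so quadratic reciprocity gives (9/55) = (55/9). Reduce: 55 ≡ 1 (mod 9). Now have -(1/9).
(1/9) = 1. Collecting the sign factors: -1.

-1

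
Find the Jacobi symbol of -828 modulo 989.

0

Reduce the numerator: -828 ≡ 161 (mod 989), so (-828|989) = (161|989).
161 ≡ 1 (mod 4), so quadratic reciprocity gives (161|989) = (989|161). Reduce: 989 ≡ 23 (mod 161). Now have (23|161).
161 ≡ 1 (mod 4), so quadratic reciprocity gives (23|161) = (161|23). Reduce: 161 ≡ 0 (mod 23). Now have (0|23).
The numerator is now 0 with denominator 23 > 1: the symbol is 0.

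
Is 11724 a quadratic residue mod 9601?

Reduce the numerator: 11724 ≡ 2123 (mod 9601), so (11724|9601) = (2123|9601).
9601 ≡ 1 (mod 4), so quadratic reciprocity gives (2123|9601) = (9601|2123). Reduce: 9601 ≡ 1109 (mod 2123). Now have (1109|2123).
1109 ≡ 1 (mod 4), so quadratic reciprocity gives (1109|2123) = (2123|1109). Reduce: 2123 ≡ 1014 (mod 1109). Now have (1014|1109).
Factor out 2: 1014 = 2·507. Since 1109 ≡ 5 (mod 8), (2|1109) = -1. Now have -(507|1109).
1109 ≡ 1 (mod 4), so quadratic reciprocity gives (507|1109) = (1109|507). Reduce: 1109 ≡ 95 (mod 507). Now have -(95|507).
Both 95 ≡ 3 and 507 ≡ 3 (mod 4), so reciprocity gives (95|507) = -(507|95). Reduce: 507 ≡ 32 (mod 95). Now have (32|95).
Factor out 2: 32 = 2^5. Since 95 ≡ 7 (mod 8), (2|95) = +1, and (2|95)^5 = +1. Now have (1|95).
(1|95) = 1. Collecting the sign factors: 1.
(11724|9601) = 1, and 9601 is prime, so 11724 is a quadratic residue mod 9601.

yes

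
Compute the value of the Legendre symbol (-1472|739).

1

Reduce the numerator: -1472 ≡ 6 (mod 739), so (-1472|739) = (6|739).
Factor out 2: 6 = 2·3. Since 739 ≡ 3 (mod 8), (2|739) = -1. Now have -(3|739).
Both 3 ≡ 3 and 739 ≡ 3 (mod 4), so reciprocity gives (3|739) = -(739|3). Reduce: 739 ≡ 1 (mod 3). Now have (1|3).
(1|3) = 1. Collecting the sign factors: 1.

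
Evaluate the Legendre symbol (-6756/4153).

(-6756/4153)
  = (6756/4153)    [4153 ≡ 1 mod 4 ⇒ (-1/4153) = +1]
  = (2603/4153)    [6756 ≡ 2603 mod 4153]
  = (4153/2603)    [QR: 4153 ≡ 1 mod 4, sign kept]
  = (1550/2603)    [4153 ≡ 1550 mod 2603]
  = -(775/2603)    [2603 ≡ 3 mod 8 ⇒ (2/2603) = -1]
  = (2603/775)    [QR: both ≡ 3 mod 4, sign flips]
  = (278/775)    [2603 ≡ 278 mod 775]
  = (139/775)    [775 ≡ 7 mod 8 ⇒ (2/775) = +1]
  = -(775/139)    [QR: both ≡ 3 mod 4, sign flips]
  = -(80/139)    [775 ≡ 80 mod 139]
  = -(5/139)    [139 ≡ 3 mod 8 ⇒ (2/139)^4 = +1]
  = -(139/5)    [QR: 5 ≡ 1 mod 4, sign kept]
  = -(4/5)    [139 ≡ 4 mod 5]
  = -(1/5)    [5 ≡ 5 mod 8 ⇒ (2/5)^2 = +1]
  = -1    [(1/5) = 1]

-1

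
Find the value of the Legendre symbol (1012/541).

(1012/541)
  = (471/541)    [1012 ≡ 471 mod 541]
  = (541/471)    [QR: 541 ≡ 1 mod 4, sign kept]
  = (70/471)    [541 ≡ 70 mod 471]
  = (35/471)    [471 ≡ 7 mod 8 ⇒ (2/471) = +1]
  = -(471/35)    [QR: both ≡ 3 mod 4, sign flips]
  = -(16/35)    [471 ≡ 16 mod 35]
  = -(1/35)    [35 ≡ 3 mod 8 ⇒ (2/35)^4 = +1]
  = -1    [(1/35) = 1]

-1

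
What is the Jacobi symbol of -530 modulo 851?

Pull out -1: (-530 / 851) = (-1 / 851)·(530 / 851). Since 851 ≡ 3 (mod 4), (-1 / 851) = -1. Now have -(530 / 851).
Factor out 2: 530 = 2·265. Since 851 ≡ 3 (mod 8), (2 / 851) = -1. Now have (265 / 851).
265 ≡ 1 (mod 4), so quadratic reciprocity gives (265 / 851) = (851 / 265). Reduce: 851 ≡ 56 (mod 265). Now have (56 / 265).
Factor out 2: 56 = 2^3·7. Since 265 ≡ 1 (mod 8), (2 / 265) = +1, and (2 / 265)^3 = +1. Now have (7 / 265).
265 ≡ 1 (mod 4), so quadratic reciprocity gives (7 / 265) = (265 / 7). Reduce: 265 ≡ 6 (mod 7). Now have (6 / 7).
Factor out 2: 6 = 2·3. Since 7 ≡ 7 (mod 8), (2 / 7) = +1. Now have (3 / 7).
Both 3 ≡ 3 and 7 ≡ 3 (mod 4), so reciprocity gives (3 / 7) = -(7 / 3). Reduce: 7 ≡ 1 (mod 3). Now have -(1 / 3).
(1 / 3) = 1. Collecting the sign factors: -1.

-1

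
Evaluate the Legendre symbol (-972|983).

-1

(-972|983)
  = -(972|983)    [983 ≡ 3 mod 4 ⇒ (-1|983) = -1]
  = -(243|983)    [983 ≡ 7 mod 8 ⇒ (2|983)^2 = +1]
  = (983|243)    [QR: both ≡ 3 mod 4, sign flips]
  = (11|243)    [983 ≡ 11 mod 243]
  = -(243|11)    [QR: both ≡ 3 mod 4, sign flips]
  = -(1|11)    [243 ≡ 1 mod 11]
  = -1    [(1|11) = 1]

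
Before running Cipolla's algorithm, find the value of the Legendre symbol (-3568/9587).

Pull out -1: (-3568/9587) = (-1/9587)·(3568/9587). Since 9587 ≡ 3 (mod 4), (-1/9587) = -1. Now have -(3568/9587).
Factor out 2: 3568 = 2^4·223. Since 9587 ≡ 3 (mod 8), (2/9587) = -1, and (2/9587)^4 = +1. Now have -(223/9587).
Both 223 ≡ 3 and 9587 ≡ 3 (mod 4), so reciprocity gives (223/9587) = -(9587/223). Reduce: 9587 ≡ 221 (mod 223). Now have (221/223).
221 ≡ 1 (mod 4), so quadratic reciprocity gives (221/223) = (223/221). Reduce: 223 ≡ 2 (mod 221). Now have (2/221).
Factor out 2: 2 = 2. Since 221 ≡ 5 (mod 8), (2/221) = -1. Now have -(1/221).
(1/221) = 1. Collecting the sign factors: -1.

-1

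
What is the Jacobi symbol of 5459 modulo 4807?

(5459 / 4807)
  = (652 / 4807)    [5459 ≡ 652 mod 4807]
  = (163 / 4807)    [4807 ≡ 7 mod 8 ⇒ (2 / 4807)^2 = +1]
  = -(4807 / 163)    [QR: both ≡ 3 mod 4, sign flips]
  = -(80 / 163)    [4807 ≡ 80 mod 163]
  = -(5 / 163)    [163 ≡ 3 mod 8 ⇒ (2 / 163)^4 = +1]
  = -(163 / 5)    [QR: 5 ≡ 1 mod 4, sign kept]
  = -(3 / 5)    [163 ≡ 3 mod 5]
  = -(5 / 3)    [QR: 5 ≡ 1 mod 4, sign kept]
  = -(2 / 3)    [5 ≡ 2 mod 3]
  = (1 / 3)    [3 ≡ 3 mod 8 ⇒ (2 / 3) = -1]
  = 1    [(1 / 3) = 1]

1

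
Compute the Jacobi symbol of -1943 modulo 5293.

0

(-1943/5293)
  = (1943/5293)    [5293 ≡ 1 mod 4 ⇒ (-1/5293) = +1]
  = (5293/1943)    [QR: 5293 ≡ 1 mod 4, sign kept]
  = (1407/1943)    [5293 ≡ 1407 mod 1943]
  = -(1943/1407)    [QR: both ≡ 3 mod 4, sign flips]
  = -(536/1407)    [1943 ≡ 536 mod 1407]
  = -(67/1407)    [1407 ≡ 7 mod 8 ⇒ (2/1407)^3 = +1]
  = (1407/67)    [QR: both ≡ 3 mod 4, sign flips]
  = (0/67)    [1407 ≡ 0 mod 67]
  = 0    [numerator 0, gcd > 1]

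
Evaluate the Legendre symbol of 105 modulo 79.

(105 / 79)
  = (26 / 79)    [105 ≡ 26 mod 79]
  = (13 / 79)    [79 ≡ 7 mod 8 ⇒ (2 / 79) = +1]
  = (79 / 13)    [QR: 13 ≡ 1 mod 4, sign kept]
  = (1 / 13)    [79 ≡ 1 mod 13]
  = 1    [(1 / 13) = 1]

1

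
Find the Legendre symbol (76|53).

(76|53)
  = (23|53)    [76 ≡ 23 mod 53]
  = (53|23)    [QR: 53 ≡ 1 mod 4, sign kept]
  = (7|23)    [53 ≡ 7 mod 23]
  = -(23|7)    [QR: both ≡ 3 mod 4, sign flips]
  = -(2|7)    [23 ≡ 2 mod 7]
  = -(1|7)    [7 ≡ 7 mod 8 ⇒ (2|7) = +1]
  = -1    [(1|7) = 1]

-1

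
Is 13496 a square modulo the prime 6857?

no

(13496/6857)
  = (6639/6857)    [13496 ≡ 6639 mod 6857]
  = (6857/6639)    [QR: 6857 ≡ 1 mod 4, sign kept]
  = (218/6639)    [6857 ≡ 218 mod 6639]
  = (109/6639)    [6639 ≡ 7 mod 8 ⇒ (2/6639) = +1]
  = (6639/109)    [QR: 109 ≡ 1 mod 4, sign kept]
  = (99/109)    [6639 ≡ 99 mod 109]
  = (109/99)    [QR: 109 ≡ 1 mod 4, sign kept]
  = (10/99)    [109 ≡ 10 mod 99]
  = -(5/99)    [99 ≡ 3 mod 8 ⇒ (2/99) = -1]
  = -(99/5)    [QR: 5 ≡ 1 mod 4, sign kept]
  = -(4/5)    [99 ≡ 4 mod 5]
  = -(1/5)    [5 ≡ 5 mod 8 ⇒ (2/5)^2 = +1]
  = -1    [(1/5) = 1]
The Legendre symbol is -1, so x^2 ≡ 13496 (mod 6857) has no solution.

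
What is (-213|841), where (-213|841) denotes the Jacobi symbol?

(-213|841)
  = (628|841)    [-213 ≡ 628 mod 841]
  = (157|841)    [841 ≡ 1 mod 8 ⇒ (2|841)^2 = +1]
  = (841|157)    [QR: 157 ≡ 1 mod 4, sign kept]
  = (56|157)    [841 ≡ 56 mod 157]
  = -(7|157)    [157 ≡ 5 mod 8 ⇒ (2|157)^3 = -1]
  = -(157|7)    [QR: 157 ≡ 1 mod 4, sign kept]
  = -(3|7)    [157 ≡ 3 mod 7]
  = (7|3)    [QR: both ≡ 3 mod 4, sign flips]
  = (1|3)    [7 ≡ 1 mod 3]
  = 1    [(1|3) = 1]

1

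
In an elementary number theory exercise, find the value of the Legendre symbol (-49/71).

-1

Reduce the numerator: -49 ≡ 22 (mod 71), so (-49/71) = (22/71).
Factor out 2: 22 = 2·11. Since 71 ≡ 7 (mod 8), (2/71) = +1. Now have (11/71).
Both 11 ≡ 3 and 71 ≡ 3 (mod 4), so reciprocity gives (11/71) = -(71/11). Reduce: 71 ≡ 5 (mod 11). Now have -(5/11).
5 ≡ 1 (mod 4), so quadratic reciprocity gives (5/11) = (11/5). Reduce: 11 ≡ 1 (mod 5). Now have -(1/5).
(1/5) = 1. Collecting the sign factors: -1.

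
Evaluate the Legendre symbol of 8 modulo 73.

Factor out 2: 8 = 2^3. Since 73 ≡ 1 (mod 8), (2/73) = +1, and (2/73)^3 = +1. Now have (1/73).
(1/73) = 1. Collecting the sign factors: 1.

1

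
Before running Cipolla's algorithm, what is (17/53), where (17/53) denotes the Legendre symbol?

(17/53)
  = (53/17)    [QR: 17 ≡ 1 mod 4, sign kept]
  = (2/17)    [53 ≡ 2 mod 17]
  = (1/17)    [17 ≡ 1 mod 8 ⇒ (2/17) = +1]
  = 1    [(1/17) = 1]

1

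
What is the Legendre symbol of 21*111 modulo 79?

1

By multiplicativity, (21·111|79) = (21|79)·(111|79).
First factor (21|79):
(21|79)
  = (79|21)    [QR: 21 ≡ 1 mod 4, sign kept]
  = (16|21)    [79 ≡ 16 mod 21]
  = (1|21)    [21 ≡ 5 mod 8 ⇒ (2|21)^4 = +1]
  = 1    [(1|21) = 1]
Second factor (111|79):
(111|79)
  = (32|79)    [111 ≡ 32 mod 79]
  = (1|79)    [79 ≡ 7 mod 8 ⇒ (2|79)^5 = +1]
  = 1    [(1|79) = 1]
Product: (1)·(1) = 1.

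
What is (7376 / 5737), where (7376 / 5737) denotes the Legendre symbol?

Reduce the numerator: 7376 ≡ 1639 (mod 5737), so (7376 / 5737) = (1639 / 5737).
5737 ≡ 1 (mod 4), so quadratic reciprocity gives (1639 / 5737) = (5737 / 1639). Reduce: 5737 ≡ 820 (mod 1639). Now have (820 / 1639).
Factor out 2: 820 = 2^2·205. Since 1639 ≡ 7 (mod 8), (2 / 1639) = +1, and (2 / 1639)^2 = +1. Now have (205 / 1639).
205 ≡ 1 (mod 4), so quadratic reciprocity gives (205 / 1639) = (1639 / 205). Reduce: 1639 ≡ 204 (mod 205). Now have (204 / 205).
Factor out 2: 204 = 2^2·51. Since 205 ≡ 5 (mod 8), (2 / 205) = -1, and (2 / 205)^2 = +1. Now have (51 / 205).
205 ≡ 1 (mod 4), so quadratic reciprocity gives (51 / 205) = (205 / 51). Reduce: 205 ≡ 1 (mod 51). Now have (1 / 51).
(1 / 51) = 1. Collecting the sign factors: 1.

1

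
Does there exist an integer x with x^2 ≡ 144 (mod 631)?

yes

(144/631)
  = (9/631)    [631 ≡ 7 mod 8 ⇒ (2/631)^4 = +1]
  = (631/9)    [QR: 9 ≡ 1 mod 4, sign kept]
  = (1/9)    [631 ≡ 1 mod 9]
  = 1    [(1/9) = 1]
The Legendre symbol is 1, so x^2 ≡ 144 (mod 631) has solution.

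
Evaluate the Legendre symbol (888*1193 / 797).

By multiplicativity, (888·1193 / 797) = (888 / 797)·(1193 / 797).
First factor (888 / 797):
Reduce the numerator: 888 ≡ 91 (mod 797), so (888 / 797) = (91 / 797).
797 ≡ 1 (mod 4), so quadratic reciprocity gives (91 / 797) = (797 / 91). Reduce: 797 ≡ 69 (mod 91). Now have (69 / 91).
69 ≡ 1 (mod 4), so quadratic reciprocity gives (69 / 91) = (91 / 69). Reduce: 91 ≡ 22 (mod 69). Now have (22 / 69).
Factor out 2: 22 = 2·11. Since 69 ≡ 5 (mod 8), (2 / 69) = -1. Now have -(11 / 69).
69 ≡ 1 (mod 4), so quadratic reciprocity gives (11 / 69) = (69 / 11). Reduce: 69 ≡ 3 (mod 11). Now have -(3 / 11).
Both 3 ≡ 3 and 11 ≡ 3 (mod 4), so reciprocity gives (3 / 11) = -(11 / 3). Reduce: 11 ≡ 2 (mod 3). Now have (2 / 3).
Factor out 2: 2 = 2. Since 3 ≡ 3 (mod 8), (2 / 3) = -1. Now have -(1 / 3).
(1 / 3) = 1. Collecting the sign factors: -1.
Second factor (1193 / 797):
Reduce the numerator: 1193 ≡ 396 (mod 797), so (1193 / 797) = (396 / 797).
Factor out 2: 396 = 2^2·99. Since 797 ≡ 5 (mod 8), (2 / 797) = -1, and (2 / 797)^2 = +1. Now have (99 / 797).
797 ≡ 1 (mod 4), so quadratic reciprocity gives (99 / 797) = (797 / 99). Reduce: 797 ≡ 5 (mod 99). Now have (5 / 99).
5 ≡ 1 (mod 4), so quadratic reciprocity gives (5 / 99) = (99 / 5). Reduce: 99 ≡ 4 (mod 5). Now have (4 / 5).
Factor out 2: 4 = 2^2. Since 5 ≡ 5 (mod 8), (2 / 5) = -1, and (2 / 5)^2 = +1. Now have (1 / 5).
(1 / 5) = 1. Collecting the sign factors: 1.
Product: (-1)·(1) = -1.

-1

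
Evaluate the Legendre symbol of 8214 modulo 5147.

Reduce the numerator: 8214 ≡ 3067 (mod 5147), so (8214 / 5147) = (3067 / 5147).
Both 3067 ≡ 3 and 5147 ≡ 3 (mod 4), so reciprocity gives (3067 / 5147) = -(5147 / 3067). Reduce: 5147 ≡ 2080 (mod 3067). Now have -(2080 / 3067).
Factor out 2: 2080 = 2^5·65. Since 3067 ≡ 3 (mod 8), (2 / 3067) = -1, and (2 / 3067)^5 = -1. Now have (65 / 3067).
65 ≡ 1 (mod 4), so quadratic reciprocity gives (65 / 3067) = (3067 / 65). Reduce: 3067 ≡ 12 (mod 65). Now have (12 / 65).
Factor out 2: 12 = 2^2·3. Since 65 ≡ 1 (mod 8), (2 / 65) = +1, and (2 / 65)^2 = +1. Now have (3 / 65).
65 ≡ 1 (mod 4), so quadratic reciprocity gives (3 / 65) = (65 / 3). Reduce: 65 ≡ 2 (mod 3). Now have (2 / 3).
Factor out 2: 2 = 2. Since 3 ≡ 3 (mod 8), (2 / 3) = -1. Now have -(1 / 3).
(1 / 3) = 1. Collecting the sign factors: -1.

-1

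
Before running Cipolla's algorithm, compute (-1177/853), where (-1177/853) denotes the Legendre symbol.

Reduce the numerator: -1177 ≡ 529 (mod 853), so (-1177/853) = (529/853).
529 ≡ 1 (mod 4), so quadratic reciprocity gives (529/853) = (853/529). Reduce: 853 ≡ 324 (mod 529). Now have (324/529).
Factor out 2: 324 = 2^2·81. Since 529 ≡ 1 (mod 8), (2/529) = +1, and (2/529)^2 = +1. Now have (81/529).
81 ≡ 1 (mod 4), so quadratic reciprocity gives (81/529) = (529/81). Reduce: 529 ≡ 43 (mod 81). Now have (43/81).
81 ≡ 1 (mod 4), so quadratic reciprocity gives (43/81) = (81/43). Reduce: 81 ≡ 38 (mod 43). Now have (38/43).
Factor out 2: 38 = 2·19. Since 43 ≡ 3 (mod 8), (2/43) = -1. Now have -(19/43).
Both 19 ≡ 3 and 43 ≡ 3 (mod 4), so reciprocity gives (19/43) = -(43/19). Reduce: 43 ≡ 5 (mod 19). Now have (5/19).
5 ≡ 1 (mod 4), so quadratic reciprocity gives (5/19) = (19/5). Reduce: 19 ≡ 4 (mod 5). Now have (4/5).
Factor out 2: 4 = 2^2. Since 5 ≡ 5 (mod 8), (2/5) = -1, and (2/5)^2 = +1. Now have (1/5).
(1/5) = 1. Collecting the sign factors: 1.

1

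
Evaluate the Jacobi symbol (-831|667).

1

Reduce the numerator: -831 ≡ 503 (mod 667), so (-831|667) = (503|667).
Both 503 ≡ 3 and 667 ≡ 3 (mod 4), so reciprocity gives (503|667) = -(667|503). Reduce: 667 ≡ 164 (mod 503). Now have -(164|503).
Factor out 2: 164 = 2^2·41. Since 503 ≡ 7 (mod 8), (2|503) = +1, and (2|503)^2 = +1. Now have -(41|503).
41 ≡ 1 (mod 4), so quadratic reciprocity gives (41|503) = (503|41). Reduce: 503 ≡ 11 (mod 41). Now have -(11|41).
41 ≡ 1 (mod 4), so quadratic reciprocity gives (11|41) = (41|11). Reduce: 41 ≡ 8 (mod 11). Now have -(8|11).
Factor out 2: 8 = 2^3. Since 11 ≡ 3 (mod 8), (2|11) = -1, and (2|11)^3 = -1. Now have (1|11).
(1|11) = 1. Collecting the sign factors: 1.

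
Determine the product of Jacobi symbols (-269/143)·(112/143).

-1

By multiplicativity, (-269·112/143) = (-269/143)·(112/143).
First factor (-269/143):
Reduce the numerator: -269 ≡ 17 (mod 143), so (-269/143) = (17/143).
17 ≡ 1 (mod 4), so quadratic reciprocity gives (17/143) = (143/17). Reduce: 143 ≡ 7 (mod 17). Now have (7/17).
17 ≡ 1 (mod 4), so quadratic reciprocity gives (7/17) = (17/7). Reduce: 17 ≡ 3 (mod 7). Now have (3/7).
Both 3 ≡ 3 and 7 ≡ 3 (mod 4), so reciprocity gives (3/7) = -(7/3). Reduce: 7 ≡ 1 (mod 3). Now have -(1/3).
(1/3) = 1. Collecting the sign factors: -1.
Second factor (112/143):
Factor out 2: 112 = 2^4·7. Since 143 ≡ 7 (mod 8), (2/143) = +1, and (2/143)^4 = +1. Now have (7/143).
Both 7 ≡ 3 and 143 ≡ 3 (mod 4), so reciprocity gives (7/143) = -(143/7). Reduce: 143 ≡ 3 (mod 7). Now have -(3/7).
Both 3 ≡ 3 and 7 ≡ 3 (mod 4), so reciprocity gives (3/7) = -(7/3). Reduce: 7 ≡ 1 (mod 3). Now have (1/3).
(1/3) = 1. Collecting the sign factors: 1.
Product: (-1)·(1) = -1.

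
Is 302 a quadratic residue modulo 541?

(302/541)
  = -(151/541)    [541 ≡ 5 mod 8 ⇒ (2/541) = -1]
  = -(541/151)    [QR: 541 ≡ 1 mod 4, sign kept]
  = -(88/151)    [541 ≡ 88 mod 151]
  = -(11/151)    [151 ≡ 7 mod 8 ⇒ (2/151)^3 = +1]
  = (151/11)    [QR: both ≡ 3 mod 4, sign flips]
  = (8/11)    [151 ≡ 8 mod 11]
  = -(1/11)    [11 ≡ 3 mod 8 ⇒ (2/11)^3 = -1]
  = -1    [(1/11) = 1]
The Legendre symbol is -1, so x^2 ≡ 302 (mod 541) has no solution.

no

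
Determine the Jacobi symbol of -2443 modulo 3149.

(-2443/3149)
  = (706/3149)    [-2443 ≡ 706 mod 3149]
  = -(353/3149)    [3149 ≡ 5 mod 8 ⇒ (2/3149) = -1]
  = -(3149/353)    [QR: 353 ≡ 1 mod 4, sign kept]
  = -(325/353)    [3149 ≡ 325 mod 353]
  = -(353/325)    [QR: 325 ≡ 1 mod 4, sign kept]
  = -(28/325)    [353 ≡ 28 mod 325]
  = -(7/325)    [325 ≡ 5 mod 8 ⇒ (2/325)^2 = +1]
  = -(325/7)    [QR: 325 ≡ 1 mod 4, sign kept]
  = -(3/7)    [325 ≡ 3 mod 7]
  = (7/3)    [QR: both ≡ 3 mod 4, sign flips]
  = (1/3)    [7 ≡ 1 mod 3]
  = 1    [(1/3) = 1]

1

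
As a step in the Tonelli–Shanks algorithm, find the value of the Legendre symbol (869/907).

869 ≡ 1 (mod 4), so quadratic reciprocity gives (869/907) = (907/869). Reduce: 907 ≡ 38 (mod 869). Now have (38/869).
Factor out 2: 38 = 2·19. Since 869 ≡ 5 (mod 8), (2/869) = -1. Now have -(19/869).
869 ≡ 1 (mod 4), so quadratic reciprocity gives (19/869) = (869/19). Reduce: 869 ≡ 14 (mod 19). Now have -(14/19).
Factor out 2: 14 = 2·7. Since 19 ≡ 3 (mod 8), (2/19) = -1. Now have (7/19).
Both 7 ≡ 3 and 19 ≡ 3 (mod 4), so reciprocity gives (7/19) = -(19/7). Reduce: 19 ≡ 5 (mod 7). Now have -(5/7).
5 ≡ 1 (mod 4), so quadratic reciprocity gives (5/7) = (7/5). Reduce: 7 ≡ 2 (mod 5). Now have -(2/5).
Factor out 2: 2 = 2. Since 5 ≡ 5 (mod 8), (2/5) = -1. Now have (1/5).
(1/5) = 1. Collecting the sign factors: 1.

1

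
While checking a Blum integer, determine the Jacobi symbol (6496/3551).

(6496/3551)
  = (2945/3551)    [6496 ≡ 2945 mod 3551]
  = (3551/2945)    [QR: 2945 ≡ 1 mod 4, sign kept]
  = (606/2945)    [3551 ≡ 606 mod 2945]
  = (303/2945)    [2945 ≡ 1 mod 8 ⇒ (2/2945) = +1]
  = (2945/303)    [QR: 2945 ≡ 1 mod 4, sign kept]
  = (218/303)    [2945 ≡ 218 mod 303]
  = (109/303)    [303 ≡ 7 mod 8 ⇒ (2/303) = +1]
  = (303/109)    [QR: 109 ≡ 1 mod 4, sign kept]
  = (85/109)    [303 ≡ 85 mod 109]
  = (109/85)    [QR: 85 ≡ 1 mod 4, sign kept]
  = (24/85)    [109 ≡ 24 mod 85]
  = -(3/85)    [85 ≡ 5 mod 8 ⇒ (2/85)^3 = -1]
  = -(85/3)    [QR: 85 ≡ 1 mod 4, sign kept]
  = -(1/3)    [85 ≡ 1 mod 3]
  = -1    [(1/3) = 1]

-1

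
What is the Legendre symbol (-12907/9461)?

(-12907/9461)
  = (12907/9461)    [9461 ≡ 1 mod 4 ⇒ (-1/9461) = +1]
  = (3446/9461)    [12907 ≡ 3446 mod 9461]
  = -(1723/9461)    [9461 ≡ 5 mod 8 ⇒ (2/9461) = -1]
  = -(9461/1723)    [QR: 9461 ≡ 1 mod 4, sign kept]
  = -(846/1723)    [9461 ≡ 846 mod 1723]
  = (423/1723)    [1723 ≡ 3 mod 8 ⇒ (2/1723) = -1]
  = -(1723/423)    [QR: both ≡ 3 mod 4, sign flips]
  = -(31/423)    [1723 ≡ 31 mod 423]
  = (423/31)    [QR: both ≡ 3 mod 4, sign flips]
  = (20/31)    [423 ≡ 20 mod 31]
  = (5/31)    [31 ≡ 7 mod 8 ⇒ (2/31)^2 = +1]
  = (31/5)    [QR: 5 ≡ 1 mod 4, sign kept]
  = (1/5)    [31 ≡ 1 mod 5]
  = 1    [(1/5) = 1]

1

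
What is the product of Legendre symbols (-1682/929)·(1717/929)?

By multiplicativity, (-1682·1717/929) = (-1682/929)·(1717/929).
First factor (-1682/929):
(-1682/929)
  = (1682/929)    [929 ≡ 1 mod 4 ⇒ (-1/929) = +1]
  = (753/929)    [1682 ≡ 753 mod 929]
  = (929/753)    [QR: 753 ≡ 1 mod 4, sign kept]
  = (176/753)    [929 ≡ 176 mod 753]
  = (11/753)    [753 ≡ 1 mod 8 ⇒ (2/753)^4 = +1]
  = (753/11)    [QR: 753 ≡ 1 mod 4, sign kept]
  = (5/11)    [753 ≡ 5 mod 11]
  = (11/5)    [QR: 5 ≡ 1 mod 4, sign kept]
  = (1/5)    [11 ≡ 1 mod 5]
  = 1    [(1/5) = 1]
Second factor (1717/929):
(1717/929)
  = (788/929)    [1717 ≡ 788 mod 929]
  = (197/929)    [929 ≡ 1 mod 8 ⇒ (2/929)^2 = +1]
  = (929/197)    [QR: 197 ≡ 1 mod 4, sign kept]
  = (141/197)    [929 ≡ 141 mod 197]
  = (197/141)    [QR: 141 ≡ 1 mod 4, sign kept]
  = (56/141)    [197 ≡ 56 mod 141]
  = -(7/141)    [141 ≡ 5 mod 8 ⇒ (2/141)^3 = -1]
  = -(141/7)    [QR: 141 ≡ 1 mod 4, sign kept]
  = -(1/7)    [141 ≡ 1 mod 7]
  = -1    [(1/7) = 1]
Product: (1)·(-1) = -1.

-1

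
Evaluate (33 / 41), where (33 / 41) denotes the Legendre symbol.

1

(33 / 41)
  = (41 / 33)    [QR: 33 ≡ 1 mod 4, sign kept]
  = (8 / 33)    [41 ≡ 8 mod 33]
  = (1 / 33)    [33 ≡ 1 mod 8 ⇒ (2 / 33)^3 = +1]
  = 1    [(1 / 33) = 1]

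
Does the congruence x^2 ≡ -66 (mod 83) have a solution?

Reduce the numerator: -66 ≡ 17 (mod 83), so (-66|83) = (17|83).
17 ≡ 1 (mod 4), so quadratic reciprocity gives (17|83) = (83|17). Reduce: 83 ≡ 15 (mod 17). Now have (15|17).
17 ≡ 1 (mod 4), so quadratic reciprocity gives (15|17) = (17|15). Reduce: 17 ≡ 2 (mod 15). Now have (2|15).
Factor out 2: 2 = 2. Since 15 ≡ 7 (mod 8), (2|15) = +1. Now have (1|15).
(1|15) = 1. Collecting the sign factors: 1.
(-66|83) = 1, and 83 is prime, so -66 is a quadratic residue mod 83.

yes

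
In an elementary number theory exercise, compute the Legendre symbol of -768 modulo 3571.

(-768/3571)
  = (2803/3571)    [-768 ≡ 2803 mod 3571]
  = -(3571/2803)    [QR: both ≡ 3 mod 4, sign flips]
  = -(768/2803)    [3571 ≡ 768 mod 2803]
  = -(3/2803)    [2803 ≡ 3 mod 8 ⇒ (2/2803)^8 = +1]
  = (2803/3)    [QR: both ≡ 3 mod 4, sign flips]
  = (1/3)    [2803 ≡ 1 mod 3]
  = 1    [(1/3) = 1]

1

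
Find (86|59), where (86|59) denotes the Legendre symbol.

(86|59)
  = (27|59)    [86 ≡ 27 mod 59]
  = -(59|27)    [QR: both ≡ 3 mod 4, sign flips]
  = -(5|27)    [59 ≡ 5 mod 27]
  = -(27|5)    [QR: 5 ≡ 1 mod 4, sign kept]
  = -(2|5)    [27 ≡ 2 mod 5]
  = (1|5)    [5 ≡ 5 mod 8 ⇒ (2|5) = -1]
  = 1    [(1|5) = 1]

1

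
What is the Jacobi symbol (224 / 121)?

Reduce the numerator: 224 ≡ 103 (mod 121), so (224 / 121) = (103 / 121).
121 ≡ 1 (mod 4), so quadratic reciprocity gives (103 / 121) = (121 / 103). Reduce: 121 ≡ 18 (mod 103). Now have (18 / 103).
Factor out 2: 18 = 2·9. Since 103 ≡ 7 (mod 8), (2 / 103) = +1. Now have (9 / 103).
9 ≡ 1 (mod 4), so quadratic reciprocity gives (9 / 103) = (103 / 9). Reduce: 103 ≡ 4 (mod 9). Now have (4 / 9).
Factor out 2: 4 = 2^2. Since 9 ≡ 1 (mod 8), (2 / 9) = +1, and (2 / 9)^2 = +1. Now have (1 / 9).
(1 / 9) = 1. Collecting the sign factors: 1.

1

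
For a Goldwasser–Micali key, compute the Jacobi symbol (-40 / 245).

Reduce the numerator: -40 ≡ 205 (mod 245), so (-40 / 245) = (205 / 245).
205 ≡ 1 (mod 4), so quadratic reciprocity gives (205 / 245) = (245 / 205). Reduce: 245 ≡ 40 (mod 205). Now have (40 / 205).
Factor out 2: 40 = 2^3·5. Since 205 ≡ 5 (mod 8), (2 / 205) = -1, and (2 / 205)^3 = -1. Now have -(5 / 205).
5 ≡ 1 (mod 4), so quadratic reciprocity gives (5 / 205) = (205 / 5). Reduce: 205 ≡ 0 (mod 5). Now have -(0 / 5).
The numerator is now 0 with denominator 5 > 1: the symbol is 0.

0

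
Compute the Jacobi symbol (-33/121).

Pull out -1: (-33/121) = (-1/121)·(33/121). Since 121 ≡ 1 (mod 4), (-1/121) = +1. Now have (33/121).
33 ≡ 1 (mod 4), so quadratic reciprocity gives (33/121) = (121/33). Reduce: 121 ≡ 22 (mod 33). Now have (22/33).
Factor out 2: 22 = 2·11. Since 33 ≡ 1 (mod 8), (2/33) = +1. Now have (11/33).
33 ≡ 1 (mod 4), so quadratic reciprocity gives (11/33) = (33/11). Reduce: 33 ≡ 0 (mod 11). Now have (0/11).
The numerator is now 0 with denominator 11 > 1: the symbol is 0.

0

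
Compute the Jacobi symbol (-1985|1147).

(-1985|1147)
  = (309|1147)    [-1985 ≡ 309 mod 1147]
  = (1147|309)    [QR: 309 ≡ 1 mod 4, sign kept]
  = (220|309)    [1147 ≡ 220 mod 309]
  = (55|309)    [309 ≡ 5 mod 8 ⇒ (2|309)^2 = +1]
  = (309|55)    [QR: 309 ≡ 1 mod 4, sign kept]
  = (34|55)    [309 ≡ 34 mod 55]
  = (17|55)    [55 ≡ 7 mod 8 ⇒ (2|55) = +1]
  = (55|17)    [QR: 17 ≡ 1 mod 4, sign kept]
  = (4|17)    [55 ≡ 4 mod 17]
  = (1|17)    [17 ≡ 1 mod 8 ⇒ (2|17)^2 = +1]
  = 1    [(1|17) = 1]

1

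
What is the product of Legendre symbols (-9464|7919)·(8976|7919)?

By multiplicativity, (-9464·8976|7919) = (-9464|7919)·(8976|7919).
First factor (-9464|7919):
(-9464|7919)
  = -(9464|7919)    [7919 ≡ 3 mod 4 ⇒ (-1|7919) = -1]
  = -(1545|7919)    [9464 ≡ 1545 mod 7919]
  = -(7919|1545)    [QR: 1545 ≡ 1 mod 4, sign kept]
  = -(194|1545)    [7919 ≡ 194 mod 1545]
  = -(97|1545)    [1545 ≡ 1 mod 8 ⇒ (2|1545) = +1]
  = -(1545|97)    [QR: 97 ≡ 1 mod 4, sign kept]
  = -(90|97)    [1545 ≡ 90 mod 97]
  = -(45|97)    [97 ≡ 1 mod 8 ⇒ (2|97) = +1]
  = -(97|45)    [QR: 45 ≡ 1 mod 4, sign kept]
  = -(7|45)    [97 ≡ 7 mod 45]
  = -(45|7)    [QR: 45 ≡ 1 mod 4, sign kept]
  = -(3|7)    [45 ≡ 3 mod 7]
  = (7|3)    [QR: both ≡ 3 mod 4, sign flips]
  = (1|3)    [7 ≡ 1 mod 3]
  = 1    [(1|3) = 1]
Second factor (8976|7919):
(8976|7919)
  = (1057|7919)    [8976 ≡ 1057 mod 7919]
  = (7919|1057)    [QR: 1057 ≡ 1 mod 4, sign kept]
  = (520|1057)    [7919 ≡ 520 mod 1057]
  = (65|1057)    [1057 ≡ 1 mod 8 ⇒ (2|1057)^3 = +1]
  = (1057|65)    [QR: 65 ≡ 1 mod 4, sign kept]
  = (17|65)    [1057 ≡ 17 mod 65]
  = (65|17)    [QR: 17 ≡ 1 mod 4, sign kept]
  = (14|17)    [65 ≡ 14 mod 17]
  = (7|17)    [17 ≡ 1 mod 8 ⇒ (2|17) = +1]
  = (17|7)    [QR: 17 ≡ 1 mod 4, sign kept]
  = (3|7)    [17 ≡ 3 mod 7]
  = -(7|3)    [QR: both ≡ 3 mod 4, sign flips]
  = -(1|3)    [7 ≡ 1 mod 3]
  = -1    [(1|3) = 1]
Product: (1)·(-1) = -1.

-1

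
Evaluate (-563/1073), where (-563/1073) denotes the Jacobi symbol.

Reduce the numerator: -563 ≡ 510 (mod 1073), so (-563/1073) = (510/1073).
Factor out 2: 510 = 2·255. Since 1073 ≡ 1 (mod 8), (2/1073) = +1. Now have (255/1073).
1073 ≡ 1 (mod 4), so quadratic reciprocity gives (255/1073) = (1073/255). Reduce: 1073 ≡ 53 (mod 255). Now have (53/255).
53 ≡ 1 (mod 4), so quadratic reciprocity gives (53/255) = (255/53). Reduce: 255 ≡ 43 (mod 53). Now have (43/53).
53 ≡ 1 (mod 4), so quadratic reciprocity gives (43/53) = (53/43). Reduce: 53 ≡ 10 (mod 43). Now have (10/43).
Factor out 2: 10 = 2·5. Since 43 ≡ 3 (mod 8), (2/43) = -1. Now have -(5/43).
5 ≡ 1 (mod 4), so quadratic reciprocity gives (5/43) = (43/5). Reduce: 43 ≡ 3 (mod 5). Now have -(3/5).
5 ≡ 1 (mod 4), so quadratic reciprocity gives (3/5) = (5/3). Reduce: 5 ≡ 2 (mod 3). Now have -(2/3).
Factor out 2: 2 = 2. Since 3 ≡ 3 (mod 8), (2/3) = -1. Now have (1/3).
(1/3) = 1. Collecting the sign factors: 1.

1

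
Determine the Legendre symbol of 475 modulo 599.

(475/599)
  = -(599/475)    [QR: both ≡ 3 mod 4, sign flips]
  = -(124/475)    [599 ≡ 124 mod 475]
  = -(31/475)    [475 ≡ 3 mod 8 ⇒ (2/475)^2 = +1]
  = (475/31)    [QR: both ≡ 3 mod 4, sign flips]
  = (10/31)    [475 ≡ 10 mod 31]
  = (5/31)    [31 ≡ 7 mod 8 ⇒ (2/31) = +1]
  = (31/5)    [QR: 5 ≡ 1 mod 4, sign kept]
  = (1/5)    [31 ≡ 1 mod 5]
  = 1    [(1/5) = 1]

1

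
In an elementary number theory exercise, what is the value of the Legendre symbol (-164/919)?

1

(-164/919)
  = (755/919)    [-164 ≡ 755 mod 919]
  = -(919/755)    [QR: both ≡ 3 mod 4, sign flips]
  = -(164/755)    [919 ≡ 164 mod 755]
  = -(41/755)    [755 ≡ 3 mod 8 ⇒ (2/755)^2 = +1]
  = -(755/41)    [QR: 41 ≡ 1 mod 4, sign kept]
  = -(17/41)    [755 ≡ 17 mod 41]
  = -(41/17)    [QR: 17 ≡ 1 mod 4, sign kept]
  = -(7/17)    [41 ≡ 7 mod 17]
  = -(17/7)    [QR: 17 ≡ 1 mod 4, sign kept]
  = -(3/7)    [17 ≡ 3 mod 7]
  = (7/3)    [QR: both ≡ 3 mod 4, sign flips]
  = (1/3)    [7 ≡ 1 mod 3]
  = 1    [(1/3) = 1]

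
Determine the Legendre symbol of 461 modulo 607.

-1

461 ≡ 1 (mod 4), so quadratic reciprocity gives (461 / 607) = (607 / 461). Reduce: 607 ≡ 146 (mod 461). Now have (146 / 461).
Factor out 2: 146 = 2·73. Since 461 ≡ 5 (mod 8), (2 / 461) = -1. Now have -(73 / 461).
73 ≡ 1 (mod 4), so quadratic reciprocity gives (73 / 461) = (461 / 73). Reduce: 461 ≡ 23 (mod 73). Now have -(23 / 73).
73 ≡ 1 (mod 4), so quadratic reciprocity gives (23 / 73) = (73 / 23). Reduce: 73 ≡ 4 (mod 23). Now have -(4 / 23).
Factor out 2: 4 = 2^2. Since 23 ≡ 7 (mod 8), (2 / 23) = +1, and (2 / 23)^2 = +1. Now have -(1 / 23).
(1 / 23) = 1. Collecting the sign factors: -1.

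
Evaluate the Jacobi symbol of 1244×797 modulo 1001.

By multiplicativity, (1244·797 / 1001) = (1244 / 1001)·(797 / 1001).
First factor (1244 / 1001):
Reduce the numerator: 1244 ≡ 243 (mod 1001), so (1244 / 1001) = (243 / 1001).
1001 ≡ 1 (mod 4), so quadratic reciprocity gives (243 / 1001) = (1001 / 243). Reduce: 1001 ≡ 29 (mod 243). Now have (29 / 243).
29 ≡ 1 (mod 4), so quadratic reciprocity gives (29 / 243) = (243 / 29). Reduce: 243 ≡ 11 (mod 29). Now have (11 / 29).
29 ≡ 1 (mod 4), so quadratic reciprocity gives (11 / 29) = (29 / 11). Reduce: 29 ≡ 7 (mod 11). Now have (7 / 11).
Both 7 ≡ 3 and 11 ≡ 3 (mod 4), so reciprocity gives (7 / 11) = -(11 / 7). Reduce: 11 ≡ 4 (mod 7). Now have -(4 / 7).
Factor out 2: 4 = 2^2. Since 7 ≡ 7 (mod 8), (2 / 7) = +1, and (2 / 7)^2 = +1. Now have -(1 / 7).
(1 / 7) = 1. Collecting the sign factors: -1.
Second factor (797 / 1001):
797 ≡ 1 (mod 4), so quadratic reciprocity gives (797 / 1001) = (1001 / 797). Reduce: 1001 ≡ 204 (mod 797). Now have (204 / 797).
Factor out 2: 204 = 2^2·51. Since 797 ≡ 5 (mod 8), (2 / 797) = -1, and (2 / 797)^2 = +1. Now have (51 / 797).
797 ≡ 1 (mod 4), so quadratic reciprocity gives (51 / 797) = (797 / 51). Reduce: 797 ≡ 32 (mod 51). Now have (32 / 51).
Factor out 2: 32 = 2^5. Since 51 ≡ 3 (mod 8), (2 / 51) = -1, and (2 / 51)^5 = -1. Now have -(1 / 51).
(1 / 51) = 1. Collecting the sign factors: -1.
Product: (-1)·(-1) = 1.

1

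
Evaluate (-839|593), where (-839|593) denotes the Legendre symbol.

Reduce the numerator: -839 ≡ 347 (mod 593), so (-839|593) = (347|593).
593 ≡ 1 (mod 4), so quadratic reciprocity gives (347|593) = (593|347). Reduce: 593 ≡ 246 (mod 347). Now have (246|347).
Factor out 2: 246 = 2·123. Since 347 ≡ 3 (mod 8), (2|347) = -1. Now have -(123|347).
Both 123 ≡ 3 and 347 ≡ 3 (mod 4), so reciprocity gives (123|347) = -(347|123). Reduce: 347 ≡ 101 (mod 123). Now have (101|123).
101 ≡ 1 (mod 4), so quadratic reciprocity gives (101|123) = (123|101). Reduce: 123 ≡ 22 (mod 101). Now have (22|101).
Factor out 2: 22 = 2·11. Since 101 ≡ 5 (mod 8), (2|101) = -1. Now have -(11|101).
101 ≡ 1 (mod 4), so quadratic reciprocity gives (11|101) = (101|11). Reduce: 101 ≡ 2 (mod 11). Now have -(2|11).
Factor out 2: 2 = 2. Since 11 ≡ 3 (mod 8), (2|11) = -1. Now have (1|11).
(1|11) = 1. Collecting the sign factors: 1.

1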